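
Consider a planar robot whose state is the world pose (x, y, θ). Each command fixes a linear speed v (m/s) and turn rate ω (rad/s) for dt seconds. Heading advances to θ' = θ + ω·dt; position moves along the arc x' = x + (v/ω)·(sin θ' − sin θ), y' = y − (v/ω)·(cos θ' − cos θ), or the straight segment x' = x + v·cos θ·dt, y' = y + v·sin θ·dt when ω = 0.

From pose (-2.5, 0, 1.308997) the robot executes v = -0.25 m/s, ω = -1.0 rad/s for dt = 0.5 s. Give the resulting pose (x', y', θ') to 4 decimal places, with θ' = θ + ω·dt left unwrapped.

(-2.5606, -0.1079, 0.8090)

θ' = 1.3090 + -1.0·0.5 = 0.8090
R = v/ω = -0.25/-1.0 = 0.2500
x' = -2.5 + 0.2500·(sin 0.8090 − sin 1.3090) = -2.5606
y' = 0 − 0.2500·(cos 0.8090 − cos 1.3090) = -0.1079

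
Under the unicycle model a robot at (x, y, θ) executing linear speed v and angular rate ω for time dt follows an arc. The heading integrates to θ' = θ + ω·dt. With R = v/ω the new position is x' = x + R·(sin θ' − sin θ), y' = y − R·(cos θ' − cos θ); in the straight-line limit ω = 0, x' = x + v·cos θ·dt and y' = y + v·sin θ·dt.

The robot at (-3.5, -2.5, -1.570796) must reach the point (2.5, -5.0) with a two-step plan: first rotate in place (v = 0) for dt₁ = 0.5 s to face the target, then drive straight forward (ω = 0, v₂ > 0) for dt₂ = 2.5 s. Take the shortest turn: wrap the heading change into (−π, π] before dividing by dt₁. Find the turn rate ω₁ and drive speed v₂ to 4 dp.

ω₁ = 2.3520, v₂ = 2.6000

heading to target = atan2(-5−-2.5, 2.5−-3.5) = -0.3948
Δθ = wrap(-0.3948 − -1.5708) = 1.1760; ω₁ = Δθ/dt₁ = 2.3520
distance = √((2.5−-3.5)² + (-5−-2.5)²) = 6.5000; v₂ = distance/dt₂ = 2.6000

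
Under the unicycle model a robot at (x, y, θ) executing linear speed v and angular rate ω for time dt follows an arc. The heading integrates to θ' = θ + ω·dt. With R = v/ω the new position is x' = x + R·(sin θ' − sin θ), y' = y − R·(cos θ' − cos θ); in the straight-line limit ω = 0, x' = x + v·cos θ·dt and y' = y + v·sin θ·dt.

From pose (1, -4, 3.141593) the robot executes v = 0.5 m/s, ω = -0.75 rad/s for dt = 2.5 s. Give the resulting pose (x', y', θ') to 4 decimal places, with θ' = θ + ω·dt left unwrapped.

(0.3639, -3.1336, 1.2666)

θ' = 3.1416 + -0.75·2.5 = 1.2666
R = v/ω = 0.5/-0.75 = -0.6667
x' = 1 + -0.6667·(sin 1.2666 − sin 3.1416) = 0.3639
y' = -4 − -0.6667·(cos 1.2666 − cos 3.1416) = -3.1336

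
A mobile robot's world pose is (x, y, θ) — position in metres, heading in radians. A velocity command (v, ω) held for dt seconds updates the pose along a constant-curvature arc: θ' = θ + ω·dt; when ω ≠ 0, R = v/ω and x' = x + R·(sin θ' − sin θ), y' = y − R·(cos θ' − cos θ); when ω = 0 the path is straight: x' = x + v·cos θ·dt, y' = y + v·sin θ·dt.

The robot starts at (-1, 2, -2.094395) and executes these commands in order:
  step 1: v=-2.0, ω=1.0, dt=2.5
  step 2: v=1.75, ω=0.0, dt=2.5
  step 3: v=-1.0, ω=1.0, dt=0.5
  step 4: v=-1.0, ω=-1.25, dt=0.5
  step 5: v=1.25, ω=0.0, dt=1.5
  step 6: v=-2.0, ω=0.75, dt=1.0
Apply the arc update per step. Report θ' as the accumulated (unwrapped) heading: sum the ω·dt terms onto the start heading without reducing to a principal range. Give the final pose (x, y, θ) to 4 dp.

step 1: θ'=0.4056 (R=-2.0000) → pose (-3.5212, 4.8377, 0.4056)
step 2: θ'=0.4056 (straight) → pose (0.4988, 6.5640, 0.4056)
step 3: θ'=0.9056 (R=-1.0000) → pose (0.1066, 6.2623, 0.9056)
step 4: θ'=0.2806 (R=0.8000) → pose (-0.3013, 5.9874, 0.2806)
step 5: θ'=0.2806 (straight) → pose (1.5004, 6.5067, 0.2806)
step 6: θ'=1.0306 (R=-2.6667) → pose (-0.0481, 5.3158, 1.0306)

(-0.0481, 5.3158, 1.0306)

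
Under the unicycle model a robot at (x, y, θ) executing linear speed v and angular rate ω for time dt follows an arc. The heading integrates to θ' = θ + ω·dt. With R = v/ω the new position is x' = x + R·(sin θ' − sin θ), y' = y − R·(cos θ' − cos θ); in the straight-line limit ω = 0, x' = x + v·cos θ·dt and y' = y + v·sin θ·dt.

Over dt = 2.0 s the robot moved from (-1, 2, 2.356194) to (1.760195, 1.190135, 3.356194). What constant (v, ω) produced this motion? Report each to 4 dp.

Δθ = 3.356194 − 2.356194 = 1.000000
ω = Δθ/dt = 1.000000/2.0 = 0.5000
R = Δx/(sin θ' − sin θ) = -3.0000
v = R·ω = -3.0000·0.5000 = -1.5000

v = -1.5000, ω = 0.5000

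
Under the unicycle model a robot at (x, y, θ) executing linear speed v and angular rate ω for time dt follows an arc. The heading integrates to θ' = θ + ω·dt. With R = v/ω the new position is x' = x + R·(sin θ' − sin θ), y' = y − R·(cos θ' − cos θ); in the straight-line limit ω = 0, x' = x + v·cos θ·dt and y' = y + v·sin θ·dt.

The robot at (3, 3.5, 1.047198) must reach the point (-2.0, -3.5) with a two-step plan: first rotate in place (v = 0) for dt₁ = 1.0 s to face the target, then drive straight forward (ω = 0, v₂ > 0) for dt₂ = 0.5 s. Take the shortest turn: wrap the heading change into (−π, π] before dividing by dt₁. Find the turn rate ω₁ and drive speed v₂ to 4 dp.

ω₁ = 3.0449, v₂ = 17.2047

heading to target = atan2(-3.5−3.5, -2−3) = -2.1910
Δθ = wrap(-2.1910 − 1.0472) = 3.0449; ω₁ = Δθ/dt₁ = 3.0449
distance = √((-2−3)² + (-3.5−3.5)²) = 8.6023; v₂ = distance/dt₂ = 17.2047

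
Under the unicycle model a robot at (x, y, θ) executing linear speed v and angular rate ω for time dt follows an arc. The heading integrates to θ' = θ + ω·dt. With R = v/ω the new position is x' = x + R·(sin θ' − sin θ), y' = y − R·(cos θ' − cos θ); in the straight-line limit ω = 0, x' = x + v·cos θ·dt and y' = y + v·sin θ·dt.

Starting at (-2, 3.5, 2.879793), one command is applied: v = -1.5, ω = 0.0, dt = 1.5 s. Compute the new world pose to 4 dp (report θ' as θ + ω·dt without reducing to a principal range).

(0.1733, 2.9177, 2.8798)

θ' = 2.8798 + 0.0·1.5 = 2.8798
ω = 0 → straight: x' = -2 + -1.5·cos(2.8798)·1.5 = 0.1733
y' = 3.5 + -1.5·sin(2.8798)·1.5 = 2.9177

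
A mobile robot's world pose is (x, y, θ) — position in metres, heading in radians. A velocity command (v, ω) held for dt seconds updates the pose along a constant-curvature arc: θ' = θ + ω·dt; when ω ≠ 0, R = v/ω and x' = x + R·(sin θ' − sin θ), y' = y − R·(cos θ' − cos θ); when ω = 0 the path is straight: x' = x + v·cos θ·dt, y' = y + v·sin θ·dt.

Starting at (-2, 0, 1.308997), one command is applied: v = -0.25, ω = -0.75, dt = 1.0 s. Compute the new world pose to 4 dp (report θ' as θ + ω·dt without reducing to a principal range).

θ' = 1.3090 + -0.75·1.0 = 0.5590
R = v/ω = -0.25/-0.75 = 0.3333
x' = -2 + 0.3333·(sin 0.5590 − sin 1.3090) = -2.1452
y' = 0 − 0.3333·(cos 0.5590 − cos 1.3090) = -0.1963

(-2.1452, -0.1963, 0.5590)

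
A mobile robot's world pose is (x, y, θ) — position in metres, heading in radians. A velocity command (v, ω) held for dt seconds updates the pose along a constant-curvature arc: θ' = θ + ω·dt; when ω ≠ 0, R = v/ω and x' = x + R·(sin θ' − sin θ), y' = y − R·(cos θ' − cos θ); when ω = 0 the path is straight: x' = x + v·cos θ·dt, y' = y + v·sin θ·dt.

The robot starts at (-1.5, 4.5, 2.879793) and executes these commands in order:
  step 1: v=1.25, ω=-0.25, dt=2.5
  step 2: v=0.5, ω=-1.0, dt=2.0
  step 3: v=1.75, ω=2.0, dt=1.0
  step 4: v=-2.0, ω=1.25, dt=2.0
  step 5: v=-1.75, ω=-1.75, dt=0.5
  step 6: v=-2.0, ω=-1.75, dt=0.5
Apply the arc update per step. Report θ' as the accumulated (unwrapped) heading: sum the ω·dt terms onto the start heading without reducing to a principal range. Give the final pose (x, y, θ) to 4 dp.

(0.7277, 10.5174, 3.0048)

step 1: θ'=2.2548 (R=-5.0000) → pose (-4.0812, 6.1702, 2.2548)
step 2: θ'=0.2548 (R=-0.5000) → pose (-3.8197, 6.9700, 0.2548)
step 3: θ'=2.2548 (R=0.8750) → pose (-3.3620, 8.3696, 2.2548)
step 4: θ'=4.7548 (R=-1.6000) → pose (-0.5234, 9.4485, 4.7548)
step 5: θ'=3.8798 (R=1.0000) → pose (-0.1972, 10.2305, 3.8798)
step 6: θ'=3.0048 (R=1.1429) → pose (0.7277, 10.5174, 3.0048)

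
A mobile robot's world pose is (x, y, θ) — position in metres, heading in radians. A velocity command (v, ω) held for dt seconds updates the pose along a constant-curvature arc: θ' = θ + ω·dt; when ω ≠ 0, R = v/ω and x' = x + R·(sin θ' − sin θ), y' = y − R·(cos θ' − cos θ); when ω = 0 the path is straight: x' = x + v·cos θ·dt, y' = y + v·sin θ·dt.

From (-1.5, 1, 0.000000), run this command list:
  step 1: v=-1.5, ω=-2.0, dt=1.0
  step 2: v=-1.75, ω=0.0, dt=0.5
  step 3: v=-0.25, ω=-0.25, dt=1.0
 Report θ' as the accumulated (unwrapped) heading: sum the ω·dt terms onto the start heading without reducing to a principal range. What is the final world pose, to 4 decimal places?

(-1.6866, 3.0698, -2.2500)

step 1: θ'=-2.0000 (R=0.7500) → pose (-2.1820, 2.0621, -2.0000)
step 2: θ'=-2.0000 (straight) → pose (-1.8178, 2.8577, -2.0000)
step 3: θ'=-2.2500 (R=1.0000) → pose (-1.6866, 3.0698, -2.2500)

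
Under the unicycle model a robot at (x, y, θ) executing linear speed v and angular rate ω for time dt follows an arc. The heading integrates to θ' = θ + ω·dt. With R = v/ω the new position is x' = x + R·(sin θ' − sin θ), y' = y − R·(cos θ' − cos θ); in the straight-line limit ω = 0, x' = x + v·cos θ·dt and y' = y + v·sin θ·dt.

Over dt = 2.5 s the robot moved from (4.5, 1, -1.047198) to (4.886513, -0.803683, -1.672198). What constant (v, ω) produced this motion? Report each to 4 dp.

v = 0.7500, ω = -0.2500

Δθ = -1.672198 − -1.047198 = -0.625000
ω = Δθ/dt = -0.625000/2.5 = -0.2500
R = −Δy/(cos θ' − cos θ) = -3.0000
v = R·ω = -3.0000·-0.2500 = 0.7500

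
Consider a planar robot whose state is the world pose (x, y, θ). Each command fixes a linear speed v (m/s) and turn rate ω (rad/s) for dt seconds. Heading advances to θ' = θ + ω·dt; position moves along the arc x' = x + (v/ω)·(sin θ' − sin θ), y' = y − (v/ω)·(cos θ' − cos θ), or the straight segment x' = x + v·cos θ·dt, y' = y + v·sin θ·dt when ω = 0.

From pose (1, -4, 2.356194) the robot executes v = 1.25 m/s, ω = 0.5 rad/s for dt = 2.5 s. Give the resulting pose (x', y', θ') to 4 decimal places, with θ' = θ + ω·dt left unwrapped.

θ' = 2.3562 + 0.5·2.5 = 3.6062
R = v/ω = 1.25/0.5 = 2.5000
x' = 1 + 2.5000·(sin 3.6062 − sin 2.3562) = -1.8879
y' = -4 − 2.5000·(cos 3.6062 − cos 2.3562) = -3.5328

(-1.8879, -3.5328, 3.6062)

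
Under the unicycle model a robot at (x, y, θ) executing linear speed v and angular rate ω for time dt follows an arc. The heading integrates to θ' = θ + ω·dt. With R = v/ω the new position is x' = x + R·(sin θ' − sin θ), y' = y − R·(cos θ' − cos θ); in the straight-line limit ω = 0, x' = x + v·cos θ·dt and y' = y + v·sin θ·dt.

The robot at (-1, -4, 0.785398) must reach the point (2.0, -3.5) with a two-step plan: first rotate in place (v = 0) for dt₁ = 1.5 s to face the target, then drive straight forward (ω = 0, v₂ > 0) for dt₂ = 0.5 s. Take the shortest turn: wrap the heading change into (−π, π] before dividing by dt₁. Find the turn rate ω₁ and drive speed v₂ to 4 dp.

heading to target = atan2(-3.5−-4, 2−-1) = 0.1651
Δθ = wrap(0.1651 − 0.7854) = -0.6202; ω₁ = Δθ/dt₁ = -0.4135
distance = √((2−-1)² + (-3.5−-4)²) = 3.0414; v₂ = distance/dt₂ = 6.0828

ω₁ = -0.4135, v₂ = 6.0828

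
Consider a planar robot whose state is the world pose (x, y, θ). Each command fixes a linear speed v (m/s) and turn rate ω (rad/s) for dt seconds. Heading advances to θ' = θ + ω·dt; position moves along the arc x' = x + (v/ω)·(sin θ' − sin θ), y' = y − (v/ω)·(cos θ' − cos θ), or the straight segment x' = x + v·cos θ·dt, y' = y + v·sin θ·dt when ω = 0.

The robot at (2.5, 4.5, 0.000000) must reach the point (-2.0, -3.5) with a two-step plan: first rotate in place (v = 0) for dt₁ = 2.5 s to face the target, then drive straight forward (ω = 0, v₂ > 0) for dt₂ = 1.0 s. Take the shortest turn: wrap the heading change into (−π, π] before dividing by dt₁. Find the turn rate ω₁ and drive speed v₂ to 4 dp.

heading to target = atan2(-3.5−4.5, -2−2.5) = -2.0832
Δθ = wrap(-2.0832 − 0.0000) = -2.0832; ω₁ = Δθ/dt₁ = -0.8333
distance = √((-2−2.5)² + (-3.5−4.5)²) = 9.1788; v₂ = distance/dt₂ = 9.1788

ω₁ = -0.8333, v₂ = 9.1788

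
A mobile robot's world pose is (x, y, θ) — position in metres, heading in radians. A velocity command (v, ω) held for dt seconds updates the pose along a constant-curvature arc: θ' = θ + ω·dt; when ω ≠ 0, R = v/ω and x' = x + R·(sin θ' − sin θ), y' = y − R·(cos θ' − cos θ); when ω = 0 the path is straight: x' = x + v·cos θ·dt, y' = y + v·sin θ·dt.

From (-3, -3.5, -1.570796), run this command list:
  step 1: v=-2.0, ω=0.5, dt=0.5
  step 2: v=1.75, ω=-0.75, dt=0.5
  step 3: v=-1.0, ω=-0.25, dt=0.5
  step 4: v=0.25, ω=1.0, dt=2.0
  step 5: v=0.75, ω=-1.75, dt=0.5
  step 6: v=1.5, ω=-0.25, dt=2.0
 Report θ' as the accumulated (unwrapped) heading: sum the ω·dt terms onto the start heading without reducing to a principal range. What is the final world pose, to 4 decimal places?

(-0.6019, -5.6959, -1.1958)

step 1: θ'=-1.3208 (R=-4.0000) → pose (-3.1244, -2.5104, -1.3208)
step 2: θ'=-1.6958 (R=-2.3333) → pose (-3.0700, -3.3786, -1.6958)
step 3: θ'=-1.8208 (R=4.0000) → pose (-2.9769, -2.8877, -1.8208)
step 4: θ'=0.1792 (R=0.2500) → pose (-2.6901, -3.1955, 0.1792)
step 5: θ'=-0.6958 (R=-0.4286) → pose (-2.3390, -3.2883, -0.6958)
step 6: θ'=-1.1958 (R=-6.0000) → pose (-0.6019, -5.6959, -1.1958)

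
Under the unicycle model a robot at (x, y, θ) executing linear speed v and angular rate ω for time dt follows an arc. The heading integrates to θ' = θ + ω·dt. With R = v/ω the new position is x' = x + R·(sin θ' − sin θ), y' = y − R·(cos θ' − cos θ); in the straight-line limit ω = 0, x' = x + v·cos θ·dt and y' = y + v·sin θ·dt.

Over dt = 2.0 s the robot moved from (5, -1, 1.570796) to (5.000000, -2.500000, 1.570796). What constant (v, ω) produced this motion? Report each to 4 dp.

v = -0.7500, ω = 0.0000

Δθ = 1.570796 − 1.570796 = 0.000000
ω = Δθ/dt = 0.000000/2.0 = 0.0000
ω = 0 → v = (Δx·cos θ + Δy·sin θ)/dt = -0.7500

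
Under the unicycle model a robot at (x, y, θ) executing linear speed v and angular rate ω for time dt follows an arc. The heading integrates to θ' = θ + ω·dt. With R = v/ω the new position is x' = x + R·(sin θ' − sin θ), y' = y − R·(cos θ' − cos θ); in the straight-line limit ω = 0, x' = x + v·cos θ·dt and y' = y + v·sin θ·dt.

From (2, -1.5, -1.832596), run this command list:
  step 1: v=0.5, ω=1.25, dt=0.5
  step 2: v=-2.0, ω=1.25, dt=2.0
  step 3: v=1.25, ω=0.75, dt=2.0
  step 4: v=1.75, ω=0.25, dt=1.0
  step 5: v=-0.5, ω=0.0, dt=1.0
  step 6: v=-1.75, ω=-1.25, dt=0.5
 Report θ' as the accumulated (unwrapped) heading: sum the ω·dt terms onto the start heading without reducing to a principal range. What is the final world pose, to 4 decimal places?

step 1: θ'=-1.2076 (R=0.4000) → pose (2.0125, -1.7456, -1.2076)
step 2: θ'=1.2924 (R=-1.6000) → pose (-1.0216, -1.8744, 1.2924)
step 3: θ'=2.7924 (R=1.6667) → pose (-2.0538, 0.1497, 2.7924)
step 4: θ'=3.0424 (R=7.0000) → pose (-3.7556, 0.5378, 3.0424)
step 5: θ'=3.0424 (straight) → pose (-3.2581, 0.4883, 3.0424)
step 6: θ'=2.4174 (R=1.4000) → pose (-2.4691, 0.1438, 2.4174)

(-2.4691, 0.1438, 2.4174)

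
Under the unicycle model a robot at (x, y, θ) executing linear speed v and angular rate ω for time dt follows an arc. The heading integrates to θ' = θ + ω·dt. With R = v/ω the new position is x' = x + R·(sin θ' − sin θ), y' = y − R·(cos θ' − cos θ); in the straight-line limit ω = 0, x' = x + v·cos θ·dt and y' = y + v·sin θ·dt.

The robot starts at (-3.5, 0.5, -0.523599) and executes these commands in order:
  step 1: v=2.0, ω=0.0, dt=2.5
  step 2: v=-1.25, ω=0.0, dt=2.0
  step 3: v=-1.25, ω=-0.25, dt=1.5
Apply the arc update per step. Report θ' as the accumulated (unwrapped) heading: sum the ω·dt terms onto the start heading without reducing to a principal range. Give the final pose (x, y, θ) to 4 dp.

step 1: θ'=-0.5236 (straight) → pose (0.8301, -2.0000, -0.5236)
step 2: θ'=-0.5236 (straight) → pose (-1.3349, -0.7500, -0.5236)
step 3: θ'=-0.8986 (R=5.0000) → pose (-2.7472, 0.4666, -0.8986)

(-2.7472, 0.4666, -0.8986)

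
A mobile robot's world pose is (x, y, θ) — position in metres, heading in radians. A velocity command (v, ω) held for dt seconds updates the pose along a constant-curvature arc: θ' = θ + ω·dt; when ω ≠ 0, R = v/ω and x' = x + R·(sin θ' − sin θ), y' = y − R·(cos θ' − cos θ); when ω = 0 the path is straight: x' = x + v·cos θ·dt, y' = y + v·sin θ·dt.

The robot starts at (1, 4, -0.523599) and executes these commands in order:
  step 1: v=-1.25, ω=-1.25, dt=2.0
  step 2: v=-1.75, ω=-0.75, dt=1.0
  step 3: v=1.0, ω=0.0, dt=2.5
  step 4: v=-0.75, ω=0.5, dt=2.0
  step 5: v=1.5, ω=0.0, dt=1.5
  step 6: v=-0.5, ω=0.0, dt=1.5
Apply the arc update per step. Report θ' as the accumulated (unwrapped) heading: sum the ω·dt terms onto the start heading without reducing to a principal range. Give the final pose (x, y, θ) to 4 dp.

step 1: θ'=-3.0236 (R=1.0000) → pose (1.3823, 5.8591, -3.0236)
step 2: θ'=-3.7736 (R=2.3333) → pose (3.0354, 5.4246, -3.7736)
step 3: θ'=-3.7736 (straight) → pose (1.0183, 6.9015, -3.7736)
step 4: θ'=-2.7736 (R=-1.5000) → pose (2.4441, 6.7122, -2.7736)
step 5: θ'=-2.7736 (straight) → pose (0.3447, 5.9028, -2.7736)
step 6: θ'=-2.7736 (straight) → pose (1.0445, 6.1726, -2.7736)

(1.0445, 6.1726, -2.7736)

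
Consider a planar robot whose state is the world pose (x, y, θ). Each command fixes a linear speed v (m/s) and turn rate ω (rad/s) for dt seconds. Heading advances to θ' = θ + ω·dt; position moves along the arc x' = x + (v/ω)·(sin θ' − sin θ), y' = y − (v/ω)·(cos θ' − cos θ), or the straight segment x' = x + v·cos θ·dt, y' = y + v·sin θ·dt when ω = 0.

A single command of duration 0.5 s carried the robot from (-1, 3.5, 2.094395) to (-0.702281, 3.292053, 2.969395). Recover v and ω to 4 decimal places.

Δθ = 2.969395 − 2.094395 = 0.875000
ω = Δθ/dt = 0.875000/0.5 = 1.7500
R = Δx/(sin θ' − sin θ) = -0.4286
v = R·ω = -0.4286·1.7500 = -0.7500

v = -0.7500, ω = 1.7500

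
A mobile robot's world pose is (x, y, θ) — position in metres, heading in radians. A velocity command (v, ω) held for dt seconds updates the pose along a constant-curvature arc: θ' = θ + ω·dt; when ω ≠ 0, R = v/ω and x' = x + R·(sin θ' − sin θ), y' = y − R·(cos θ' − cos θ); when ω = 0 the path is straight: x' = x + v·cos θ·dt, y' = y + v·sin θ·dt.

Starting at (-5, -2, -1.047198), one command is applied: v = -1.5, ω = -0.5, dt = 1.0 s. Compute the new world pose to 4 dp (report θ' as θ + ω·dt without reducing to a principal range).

θ' = -1.0472 + -0.5·1.0 = -1.5472
R = v/ω = -1.5/-0.5 = 3.0000
x' = -5 + 3.0000·(sin -1.5472 − sin -1.0472) = -5.4011
y' = -2 − 3.0000·(cos -1.5472 − cos -1.0472) = -0.5708

(-5.4011, -0.5708, -1.5472)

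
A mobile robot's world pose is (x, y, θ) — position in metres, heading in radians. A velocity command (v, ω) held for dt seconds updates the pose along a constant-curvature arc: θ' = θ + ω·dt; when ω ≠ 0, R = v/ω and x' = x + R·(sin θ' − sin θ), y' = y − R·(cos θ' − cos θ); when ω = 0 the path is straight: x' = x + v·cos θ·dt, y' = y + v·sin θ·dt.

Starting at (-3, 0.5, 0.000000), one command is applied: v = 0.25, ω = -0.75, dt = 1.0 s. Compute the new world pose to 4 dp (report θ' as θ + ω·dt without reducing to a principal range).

(-2.7728, 0.4106, -0.7500)

θ' = 0.0000 + -0.75·1.0 = -0.7500
R = v/ω = 0.25/-0.75 = -0.3333
x' = -3 + -0.3333·(sin -0.7500 − sin 0.0000) = -2.7728
y' = 0.5 − -0.3333·(cos -0.7500 − cos 0.0000) = 0.4106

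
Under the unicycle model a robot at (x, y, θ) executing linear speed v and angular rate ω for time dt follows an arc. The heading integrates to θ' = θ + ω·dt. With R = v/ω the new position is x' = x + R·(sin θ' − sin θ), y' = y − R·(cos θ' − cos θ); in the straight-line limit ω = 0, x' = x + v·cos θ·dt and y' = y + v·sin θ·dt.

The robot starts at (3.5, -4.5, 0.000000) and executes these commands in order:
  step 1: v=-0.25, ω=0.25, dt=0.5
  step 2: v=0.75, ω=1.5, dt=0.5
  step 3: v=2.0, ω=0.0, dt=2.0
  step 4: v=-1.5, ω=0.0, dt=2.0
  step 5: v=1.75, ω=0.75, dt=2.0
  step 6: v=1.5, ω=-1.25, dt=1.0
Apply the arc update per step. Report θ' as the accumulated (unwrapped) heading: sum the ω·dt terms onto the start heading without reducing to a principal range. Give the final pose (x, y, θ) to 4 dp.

(3.9151, 0.9934, 1.1250)

step 1: θ'=0.1250 (R=-1.0000) → pose (3.3753, -4.5078, 0.1250)
step 2: θ'=0.8750 (R=0.5000) → pose (3.6968, -4.3322, 0.8750)
step 3: θ'=0.8750 (straight) → pose (6.2607, -1.2620, 0.8750)
step 4: θ'=0.8750 (straight) → pose (4.3378, -3.5647, 0.8750)
step 5: θ'=2.3750 (R=2.3333) → pose (4.1654, -0.3883, 2.3750)
step 6: θ'=1.1250 (R=-1.2000) → pose (3.9151, 0.9934, 1.1250)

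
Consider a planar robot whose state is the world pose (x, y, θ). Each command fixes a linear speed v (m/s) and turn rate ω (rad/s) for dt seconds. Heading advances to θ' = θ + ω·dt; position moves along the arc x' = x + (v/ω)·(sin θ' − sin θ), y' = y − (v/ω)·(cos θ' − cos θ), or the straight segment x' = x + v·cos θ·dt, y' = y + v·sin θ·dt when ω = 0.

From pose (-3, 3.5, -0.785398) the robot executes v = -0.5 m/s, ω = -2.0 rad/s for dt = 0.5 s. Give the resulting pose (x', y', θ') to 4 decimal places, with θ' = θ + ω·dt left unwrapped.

(-3.0675, 3.7300, -1.7854)

θ' = -0.7854 + -2.0·0.5 = -1.7854
R = v/ω = -0.5/-2.0 = 0.2500
x' = -3 + 0.2500·(sin -1.7854 − sin -0.7854) = -3.0675
y' = 3.5 − 0.2500·(cos -1.7854 − cos -0.7854) = 3.7300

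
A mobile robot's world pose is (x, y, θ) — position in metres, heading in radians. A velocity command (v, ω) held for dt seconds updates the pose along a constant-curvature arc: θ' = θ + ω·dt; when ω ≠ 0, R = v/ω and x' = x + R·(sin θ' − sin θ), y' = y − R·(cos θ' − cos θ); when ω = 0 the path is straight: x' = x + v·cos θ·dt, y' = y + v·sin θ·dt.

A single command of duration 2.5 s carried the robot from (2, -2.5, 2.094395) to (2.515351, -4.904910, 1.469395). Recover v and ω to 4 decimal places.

v = -1.0000, ω = -0.2500

Δθ = 1.469395 − 2.094395 = -0.625000
ω = Δθ/dt = -0.625000/2.5 = -0.2500
R = −Δy/(cos θ' − cos θ) = 4.0000
v = R·ω = 4.0000·-0.2500 = -1.0000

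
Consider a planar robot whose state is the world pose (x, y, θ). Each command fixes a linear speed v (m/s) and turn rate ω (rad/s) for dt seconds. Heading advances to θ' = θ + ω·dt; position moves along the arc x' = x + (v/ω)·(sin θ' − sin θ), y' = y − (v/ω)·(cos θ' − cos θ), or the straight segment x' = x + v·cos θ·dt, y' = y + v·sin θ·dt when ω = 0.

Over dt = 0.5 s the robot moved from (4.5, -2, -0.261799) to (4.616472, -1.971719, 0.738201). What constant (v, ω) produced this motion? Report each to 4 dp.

v = 0.2500, ω = 2.0000

Δθ = 0.738201 − -0.261799 = 1.000000
ω = Δθ/dt = 1.000000/0.5 = 2.0000
R = Δx/(sin θ' − sin θ) = 0.1250
v = R·ω = 0.1250·2.0000 = 0.2500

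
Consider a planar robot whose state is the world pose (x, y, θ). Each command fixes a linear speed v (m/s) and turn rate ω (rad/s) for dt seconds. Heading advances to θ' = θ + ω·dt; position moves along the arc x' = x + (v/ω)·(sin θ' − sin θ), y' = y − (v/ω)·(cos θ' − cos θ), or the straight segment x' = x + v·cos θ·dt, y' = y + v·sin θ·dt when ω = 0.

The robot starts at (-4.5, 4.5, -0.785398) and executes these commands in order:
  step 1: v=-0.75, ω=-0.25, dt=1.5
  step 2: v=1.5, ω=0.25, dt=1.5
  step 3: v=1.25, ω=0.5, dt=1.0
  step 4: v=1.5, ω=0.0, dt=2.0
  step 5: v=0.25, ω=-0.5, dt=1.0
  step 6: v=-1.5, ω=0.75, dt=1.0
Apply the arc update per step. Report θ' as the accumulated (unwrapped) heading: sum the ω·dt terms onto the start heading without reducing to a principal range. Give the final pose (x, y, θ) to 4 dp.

(-1.0585, 2.5582, -0.0354)

step 1: θ'=-1.1604 (R=3.0000) → pose (-5.1296, 5.4244, -1.1604)
step 2: θ'=-0.7854 (R=6.0000) → pose (-3.8704, 3.5756, -0.7854)
step 3: θ'=-0.2854 (R=2.5000) → pose (-2.8065, 2.9445, -0.2854)
step 4: θ'=-0.2854 (straight) → pose (0.0721, 2.0999, -0.2854)
step 5: θ'=-0.7854 (R=-0.5000) → pose (0.2849, 1.9737, -0.7854)
step 6: θ'=-0.0354 (R=-2.0000) → pose (-1.0585, 2.5582, -0.0354)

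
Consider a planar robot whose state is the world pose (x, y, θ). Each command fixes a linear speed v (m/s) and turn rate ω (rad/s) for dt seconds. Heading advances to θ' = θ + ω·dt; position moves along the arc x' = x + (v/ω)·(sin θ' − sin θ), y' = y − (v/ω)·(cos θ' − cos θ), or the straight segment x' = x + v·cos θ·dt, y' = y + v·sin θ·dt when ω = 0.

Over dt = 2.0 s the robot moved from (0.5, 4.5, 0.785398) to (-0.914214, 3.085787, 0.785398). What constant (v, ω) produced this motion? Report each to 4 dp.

v = -1.0000, ω = 0.0000

Δθ = 0.785398 − 0.785398 = 0.000000
ω = Δθ/dt = 0.000000/2.0 = 0.0000
ω = 0 → v = (Δx·cos θ + Δy·sin θ)/dt = -1.0000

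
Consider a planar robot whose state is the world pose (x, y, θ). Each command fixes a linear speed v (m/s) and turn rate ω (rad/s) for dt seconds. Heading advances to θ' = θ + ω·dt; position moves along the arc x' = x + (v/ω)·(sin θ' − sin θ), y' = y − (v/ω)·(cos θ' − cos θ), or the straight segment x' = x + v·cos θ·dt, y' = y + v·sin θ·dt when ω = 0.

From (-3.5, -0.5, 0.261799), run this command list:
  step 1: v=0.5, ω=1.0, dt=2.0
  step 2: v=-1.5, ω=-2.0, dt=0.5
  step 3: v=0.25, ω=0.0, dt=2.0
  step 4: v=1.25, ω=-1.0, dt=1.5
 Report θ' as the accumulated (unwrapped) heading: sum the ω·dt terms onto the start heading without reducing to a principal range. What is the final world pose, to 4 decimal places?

(-1.4698, 0.9065, -0.2382)

step 1: θ'=2.2618 (R=0.5000) → pose (-3.2441, 0.3016, 2.2618)
step 2: θ'=1.2618 (R=0.7500) → pose (-3.1076, -0.4044, 1.2618)
step 3: θ'=1.2618 (straight) → pose (-2.9555, 0.0719, 1.2618)
step 4: θ'=-0.2382 (R=-1.2500) → pose (-1.4698, 0.9065, -0.2382)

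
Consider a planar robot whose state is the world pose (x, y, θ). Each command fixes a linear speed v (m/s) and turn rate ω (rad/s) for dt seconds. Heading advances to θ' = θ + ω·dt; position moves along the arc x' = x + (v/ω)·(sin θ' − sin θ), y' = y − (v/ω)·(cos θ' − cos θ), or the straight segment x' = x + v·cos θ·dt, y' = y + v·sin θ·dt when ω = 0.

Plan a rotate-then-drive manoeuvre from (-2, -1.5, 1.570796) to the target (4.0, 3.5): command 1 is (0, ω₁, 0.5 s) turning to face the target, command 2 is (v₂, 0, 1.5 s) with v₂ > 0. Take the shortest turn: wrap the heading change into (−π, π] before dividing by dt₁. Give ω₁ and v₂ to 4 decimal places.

ω₁ = -1.7521, v₂ = 5.2068

heading to target = atan2(3.5−-1.5, 4−-2) = 0.6947
Δθ = wrap(0.6947 − 1.5708) = -0.8761; ω₁ = Δθ/dt₁ = -1.7521
distance = √((4−-2)² + (3.5−-1.5)²) = 7.8102; v₂ = distance/dt₂ = 5.2068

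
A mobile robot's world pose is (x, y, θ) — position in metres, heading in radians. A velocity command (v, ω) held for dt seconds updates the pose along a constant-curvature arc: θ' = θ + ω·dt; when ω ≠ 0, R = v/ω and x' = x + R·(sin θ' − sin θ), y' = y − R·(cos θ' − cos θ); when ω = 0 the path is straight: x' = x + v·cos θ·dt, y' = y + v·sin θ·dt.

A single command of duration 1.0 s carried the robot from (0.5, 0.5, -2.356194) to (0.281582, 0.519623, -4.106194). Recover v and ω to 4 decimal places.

v = 0.2500, ω = -1.7500

Δθ = -4.106194 − -2.356194 = -1.750000
ω = Δθ/dt = -1.750000/1.0 = -1.7500
R = Δx/(sin θ' − sin θ) = -0.1429
v = R·ω = -0.1429·-1.7500 = 0.2500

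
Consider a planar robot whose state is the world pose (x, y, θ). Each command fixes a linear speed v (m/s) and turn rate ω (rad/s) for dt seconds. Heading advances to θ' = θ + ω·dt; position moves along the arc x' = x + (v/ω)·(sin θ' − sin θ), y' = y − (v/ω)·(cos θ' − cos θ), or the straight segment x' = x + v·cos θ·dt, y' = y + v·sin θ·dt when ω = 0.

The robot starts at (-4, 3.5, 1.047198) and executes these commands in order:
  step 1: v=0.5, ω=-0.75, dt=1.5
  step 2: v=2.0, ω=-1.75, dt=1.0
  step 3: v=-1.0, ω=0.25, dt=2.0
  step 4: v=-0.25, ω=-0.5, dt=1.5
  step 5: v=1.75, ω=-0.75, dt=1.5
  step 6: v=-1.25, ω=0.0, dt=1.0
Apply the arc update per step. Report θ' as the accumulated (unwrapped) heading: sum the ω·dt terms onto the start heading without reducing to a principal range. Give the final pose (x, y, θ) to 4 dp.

step 1: θ'=-0.0778 (R=-0.6667) → pose (-3.3708, 3.8313, -0.0778)
step 2: θ'=-1.8278 (R=-1.1429) → pose (-2.3543, 2.4014, -1.8278)
step 3: θ'=-1.3278 (R=-4.0000) → pose (-2.3405, 4.3806, -1.3278)
step 4: θ'=-2.0778 (R=0.5000) → pose (-2.2923, 4.7437, -2.0778)
step 5: θ'=-3.2028 (R=-2.3333) → pose (-4.4748, 3.5477, -3.2028)
step 6: θ'=-3.2028 (straight) → pose (-3.2271, 3.4712, -3.2028)

(-3.2271, 3.4712, -3.2028)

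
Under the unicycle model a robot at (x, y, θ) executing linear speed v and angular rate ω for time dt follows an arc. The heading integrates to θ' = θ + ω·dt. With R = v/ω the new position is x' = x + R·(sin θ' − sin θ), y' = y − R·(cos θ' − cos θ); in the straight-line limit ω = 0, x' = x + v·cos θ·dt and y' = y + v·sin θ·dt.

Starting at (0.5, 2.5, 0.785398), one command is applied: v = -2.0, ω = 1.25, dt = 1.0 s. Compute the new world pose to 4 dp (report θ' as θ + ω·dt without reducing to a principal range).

(0.2010, 0.6517, 2.0354)

θ' = 0.7854 + 1.25·1.0 = 2.0354
R = v/ω = -2.0/1.25 = -1.6000
x' = 0.5 + -1.6000·(sin 2.0354 − sin 0.7854) = 0.2010
y' = 2.5 − -1.6000·(cos 2.0354 − cos 0.7854) = 0.6517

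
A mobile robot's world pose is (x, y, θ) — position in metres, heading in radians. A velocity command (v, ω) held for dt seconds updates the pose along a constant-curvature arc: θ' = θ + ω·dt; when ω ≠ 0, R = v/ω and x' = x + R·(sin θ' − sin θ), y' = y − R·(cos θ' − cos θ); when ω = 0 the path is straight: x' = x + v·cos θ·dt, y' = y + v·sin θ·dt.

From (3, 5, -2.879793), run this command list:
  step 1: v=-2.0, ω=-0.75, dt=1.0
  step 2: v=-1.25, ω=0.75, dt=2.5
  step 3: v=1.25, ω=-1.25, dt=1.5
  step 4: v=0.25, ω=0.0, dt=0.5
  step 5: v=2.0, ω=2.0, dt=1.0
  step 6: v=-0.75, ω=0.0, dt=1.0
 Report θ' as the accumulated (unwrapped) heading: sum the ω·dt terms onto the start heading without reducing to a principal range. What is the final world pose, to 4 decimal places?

(4.3756, 5.2293, -1.6298)

step 1: θ'=-3.6298 (R=2.6667) → pose (4.9410, 4.7793, -3.6298)
step 2: θ'=-1.7548 (R=-1.6667) → pose (7.3612, 5.9464, -1.7548)
step 3: θ'=-3.6298 (R=-1.0000) → pose (5.9091, 5.2462, -3.6298)
step 4: θ'=-3.6298 (straight) → pose (5.7987, 5.3048, -3.6298)
step 5: θ'=-1.6298 (R=1.0000) → pose (4.3314, 4.4806, -1.6298)
step 6: θ'=-1.6298 (straight) → pose (4.3756, 5.2293, -1.6298)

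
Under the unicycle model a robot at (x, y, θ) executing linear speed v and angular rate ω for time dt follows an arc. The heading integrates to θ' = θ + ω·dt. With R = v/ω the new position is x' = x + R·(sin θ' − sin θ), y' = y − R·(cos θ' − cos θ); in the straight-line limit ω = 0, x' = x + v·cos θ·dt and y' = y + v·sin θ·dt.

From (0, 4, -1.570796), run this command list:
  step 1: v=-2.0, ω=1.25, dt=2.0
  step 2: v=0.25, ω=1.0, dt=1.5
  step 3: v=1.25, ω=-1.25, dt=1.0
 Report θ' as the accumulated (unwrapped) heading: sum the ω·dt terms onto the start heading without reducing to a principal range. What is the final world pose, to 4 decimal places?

(-3.1894, 6.4348, 1.1792)

step 1: θ'=0.9292 (R=-1.6000) → pose (-2.8818, 4.9576, 0.9292)
step 2: θ'=2.4292 (R=0.2500) → pose (-2.9187, 5.2964, 2.4292)
step 3: θ'=1.1792 (R=-1.0000) → pose (-3.1894, 6.4348, 1.1792)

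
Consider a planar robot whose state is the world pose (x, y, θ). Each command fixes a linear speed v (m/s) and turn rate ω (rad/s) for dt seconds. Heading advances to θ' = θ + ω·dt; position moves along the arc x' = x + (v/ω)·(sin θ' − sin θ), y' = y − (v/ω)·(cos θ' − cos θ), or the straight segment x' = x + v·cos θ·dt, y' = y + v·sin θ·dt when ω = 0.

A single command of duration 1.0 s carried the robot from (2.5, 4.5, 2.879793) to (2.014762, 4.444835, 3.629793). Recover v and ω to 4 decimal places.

v = 0.5000, ω = 0.7500

Δθ = 3.629793 − 2.879793 = 0.750000
ω = Δθ/dt = 0.750000/1.0 = 0.7500
R = Δx/(sin θ' − sin θ) = 0.6667
v = R·ω = 0.6667·0.7500 = 0.5000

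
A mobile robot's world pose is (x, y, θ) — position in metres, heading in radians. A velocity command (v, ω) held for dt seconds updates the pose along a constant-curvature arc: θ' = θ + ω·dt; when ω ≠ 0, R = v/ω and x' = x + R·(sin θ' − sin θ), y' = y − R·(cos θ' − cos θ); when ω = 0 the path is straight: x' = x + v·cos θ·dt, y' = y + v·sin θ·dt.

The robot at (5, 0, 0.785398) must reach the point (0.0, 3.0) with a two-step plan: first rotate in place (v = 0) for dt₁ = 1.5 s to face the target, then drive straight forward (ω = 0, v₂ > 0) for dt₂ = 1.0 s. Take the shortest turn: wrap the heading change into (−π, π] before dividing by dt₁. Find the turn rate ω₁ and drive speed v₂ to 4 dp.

heading to target = atan2(3−0, 0−5) = 2.6012
Δθ = wrap(2.6012 − 0.7854) = 1.8158; ω₁ = Δθ/dt₁ = 1.2105
distance = √((0−5)² + (3−0)²) = 5.8310; v₂ = distance/dt₂ = 5.8310

ω₁ = 1.2105, v₂ = 5.8310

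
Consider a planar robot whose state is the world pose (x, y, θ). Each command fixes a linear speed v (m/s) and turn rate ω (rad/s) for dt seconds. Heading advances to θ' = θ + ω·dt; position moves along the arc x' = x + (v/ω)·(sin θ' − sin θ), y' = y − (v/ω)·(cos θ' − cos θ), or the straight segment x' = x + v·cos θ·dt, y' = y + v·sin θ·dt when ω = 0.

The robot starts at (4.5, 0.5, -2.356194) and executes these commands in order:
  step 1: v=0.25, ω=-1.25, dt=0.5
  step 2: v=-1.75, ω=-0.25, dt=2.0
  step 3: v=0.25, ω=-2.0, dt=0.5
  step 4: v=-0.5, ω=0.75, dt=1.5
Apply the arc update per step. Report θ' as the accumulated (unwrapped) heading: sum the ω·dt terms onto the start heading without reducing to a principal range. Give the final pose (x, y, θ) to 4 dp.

step 1: θ'=-2.9812 (R=-0.2000) → pose (4.3905, 0.4440, -2.9812)
step 2: θ'=-3.4812 (R=7.0000) → pose (7.8403, 0.1341, -3.4812)
step 3: θ'=-4.4812 (R=-0.1250) → pose (7.7602, 0.2233, -4.4812)
step 4: θ'=-3.3562 (R=-0.6667) → pose (8.2672, -0.2753, -3.3562)

(8.2672, -0.2753, -3.3562)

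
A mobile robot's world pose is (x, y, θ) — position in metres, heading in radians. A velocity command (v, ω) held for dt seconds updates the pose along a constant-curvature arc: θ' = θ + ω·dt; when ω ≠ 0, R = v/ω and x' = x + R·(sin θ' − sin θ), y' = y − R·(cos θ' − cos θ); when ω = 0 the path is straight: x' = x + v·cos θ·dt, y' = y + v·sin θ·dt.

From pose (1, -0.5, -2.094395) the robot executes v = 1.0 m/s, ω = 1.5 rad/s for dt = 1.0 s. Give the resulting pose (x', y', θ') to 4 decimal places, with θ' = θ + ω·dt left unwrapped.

θ' = -2.0944 + 1.5·1.0 = -0.5944
R = v/ω = 1.0/1.5 = 0.6667
x' = 1 + 0.6667·(sin -0.5944 − sin -2.0944) = 1.2040
y' = -0.5 − 0.6667·(cos -0.5944 − cos -2.0944) = -1.3857

(1.2040, -1.3857, -0.5944)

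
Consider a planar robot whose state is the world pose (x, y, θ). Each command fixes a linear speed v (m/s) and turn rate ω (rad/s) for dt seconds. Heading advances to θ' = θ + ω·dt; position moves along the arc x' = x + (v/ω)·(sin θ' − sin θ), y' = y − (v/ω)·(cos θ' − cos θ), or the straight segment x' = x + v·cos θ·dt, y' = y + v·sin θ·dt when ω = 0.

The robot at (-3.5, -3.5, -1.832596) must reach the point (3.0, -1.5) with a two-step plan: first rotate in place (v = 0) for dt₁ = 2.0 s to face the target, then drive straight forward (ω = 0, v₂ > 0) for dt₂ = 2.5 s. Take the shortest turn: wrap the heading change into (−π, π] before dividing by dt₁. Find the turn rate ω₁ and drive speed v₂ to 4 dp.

ω₁ = 1.0655, v₂ = 2.7203

heading to target = atan2(-1.5−-3.5, 3−-3.5) = 0.2985
Δθ = wrap(0.2985 − -1.8326) = 2.1311; ω₁ = Δθ/dt₁ = 1.0655
distance = √((3−-3.5)² + (-1.5−-3.5)²) = 6.8007; v₂ = distance/dt₂ = 2.7203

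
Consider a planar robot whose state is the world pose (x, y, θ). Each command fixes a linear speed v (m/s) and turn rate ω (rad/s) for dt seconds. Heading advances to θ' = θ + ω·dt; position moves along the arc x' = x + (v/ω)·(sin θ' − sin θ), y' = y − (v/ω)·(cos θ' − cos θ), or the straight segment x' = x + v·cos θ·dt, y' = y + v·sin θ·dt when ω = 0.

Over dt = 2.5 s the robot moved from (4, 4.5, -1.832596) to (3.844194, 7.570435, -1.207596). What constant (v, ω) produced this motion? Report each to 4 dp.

Δθ = -1.207596 − -1.832596 = 0.625000
ω = Δθ/dt = 0.625000/2.5 = 0.2500
R = −Δy/(cos θ' − cos θ) = -5.0000
v = R·ω = -5.0000·0.2500 = -1.2500

v = -1.2500, ω = 0.2500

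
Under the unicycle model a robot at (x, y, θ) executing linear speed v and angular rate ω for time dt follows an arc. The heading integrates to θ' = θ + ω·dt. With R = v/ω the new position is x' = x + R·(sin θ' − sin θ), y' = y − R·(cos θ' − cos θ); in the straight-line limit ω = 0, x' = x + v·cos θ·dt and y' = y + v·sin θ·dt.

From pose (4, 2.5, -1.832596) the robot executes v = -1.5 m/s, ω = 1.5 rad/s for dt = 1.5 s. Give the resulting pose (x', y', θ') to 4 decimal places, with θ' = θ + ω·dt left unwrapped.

(2.6287, 3.6730, 0.4174)

θ' = -1.8326 + 1.5·1.5 = 0.4174
R = v/ω = -1.5/1.5 = -1.0000
x' = 4 + -1.0000·(sin 0.4174 − sin -1.8326) = 2.6287
y' = 2.5 − -1.0000·(cos 0.4174 − cos -1.8326) = 3.6730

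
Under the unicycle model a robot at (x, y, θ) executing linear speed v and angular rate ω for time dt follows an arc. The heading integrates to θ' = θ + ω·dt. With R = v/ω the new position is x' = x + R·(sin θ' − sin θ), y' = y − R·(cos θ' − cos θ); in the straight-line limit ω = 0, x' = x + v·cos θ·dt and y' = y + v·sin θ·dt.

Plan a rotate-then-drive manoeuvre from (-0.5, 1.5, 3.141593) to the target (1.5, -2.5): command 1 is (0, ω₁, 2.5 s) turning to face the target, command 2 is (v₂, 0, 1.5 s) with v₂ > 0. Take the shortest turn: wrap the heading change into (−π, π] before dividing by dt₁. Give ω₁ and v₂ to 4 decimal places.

ω₁ = 0.8138, v₂ = 2.9814

heading to target = atan2(-2.5−1.5, 1.5−-0.5) = -1.1071
Δθ = wrap(-1.1071 − 3.1416) = 2.0344; ω₁ = Δθ/dt₁ = 0.8138
distance = √((1.5−-0.5)² + (-2.5−1.5)²) = 4.4721; v₂ = distance/dt₂ = 2.9814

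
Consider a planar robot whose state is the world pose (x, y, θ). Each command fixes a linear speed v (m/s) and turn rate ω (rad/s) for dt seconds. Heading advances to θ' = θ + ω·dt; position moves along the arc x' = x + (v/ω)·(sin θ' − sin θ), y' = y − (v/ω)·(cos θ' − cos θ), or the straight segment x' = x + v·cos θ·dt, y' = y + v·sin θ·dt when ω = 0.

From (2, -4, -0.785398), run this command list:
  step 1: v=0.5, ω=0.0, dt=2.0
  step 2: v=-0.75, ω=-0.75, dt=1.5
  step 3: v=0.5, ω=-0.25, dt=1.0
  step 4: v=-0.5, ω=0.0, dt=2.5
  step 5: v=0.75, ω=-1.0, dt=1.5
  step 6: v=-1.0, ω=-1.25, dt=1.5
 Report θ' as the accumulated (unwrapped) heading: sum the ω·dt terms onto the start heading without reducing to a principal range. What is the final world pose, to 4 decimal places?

(2.0950, -4.5893, -5.5354)

step 1: θ'=-0.7854 (straight) → pose (2.7071, -4.7071, -0.7854)
step 2: θ'=-1.9104 (R=1.0000) → pose (2.4713, -3.6669, -1.9104)
step 3: θ'=-2.1604 (R=-2.0000) → pose (2.2479, -4.1127, -2.1604)
step 4: θ'=-2.1604 (straight) → pose (2.9429, -3.0738, -2.1604)
step 5: θ'=-3.6604 (R=-0.7500) → pose (1.9477, -3.3081, -3.6604)
step 6: θ'=-5.5354 (R=0.8000) → pose (2.0950, -4.5893, -5.5354)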